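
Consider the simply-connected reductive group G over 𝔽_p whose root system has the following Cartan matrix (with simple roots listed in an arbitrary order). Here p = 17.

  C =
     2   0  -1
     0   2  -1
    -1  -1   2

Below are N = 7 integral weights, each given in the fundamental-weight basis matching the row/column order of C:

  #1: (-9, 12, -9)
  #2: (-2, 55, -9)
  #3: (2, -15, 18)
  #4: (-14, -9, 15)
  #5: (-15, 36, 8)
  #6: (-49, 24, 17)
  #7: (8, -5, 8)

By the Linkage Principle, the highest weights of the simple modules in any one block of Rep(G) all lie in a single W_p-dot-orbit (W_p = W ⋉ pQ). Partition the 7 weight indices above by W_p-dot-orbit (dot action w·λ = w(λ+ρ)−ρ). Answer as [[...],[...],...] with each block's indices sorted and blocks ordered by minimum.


C ↔ A_3 under row/col permutation; |W(A_3)| = 24.

Ā_17 reps of the 7 weights (A_3, coords as presented):

    λ_1+ρ ↦ (8, 3, 5)
    λ_2+ρ ↦ (8, 3, 5)
    λ_3+ρ ↦ (2, 9, 3)
    λ_4+ρ ↦ (8, 3, 5)
    λ_5+ρ ↦ (2, 9, 3)
    λ_6+ρ ↦ (8, 3, 5)
    λ_7+ρ ↦ (8, 3, 5)

Linkage partition of the 7 weights (2 classes, p=17):

[[1, 2, 4, 6, 7], [3, 5]]


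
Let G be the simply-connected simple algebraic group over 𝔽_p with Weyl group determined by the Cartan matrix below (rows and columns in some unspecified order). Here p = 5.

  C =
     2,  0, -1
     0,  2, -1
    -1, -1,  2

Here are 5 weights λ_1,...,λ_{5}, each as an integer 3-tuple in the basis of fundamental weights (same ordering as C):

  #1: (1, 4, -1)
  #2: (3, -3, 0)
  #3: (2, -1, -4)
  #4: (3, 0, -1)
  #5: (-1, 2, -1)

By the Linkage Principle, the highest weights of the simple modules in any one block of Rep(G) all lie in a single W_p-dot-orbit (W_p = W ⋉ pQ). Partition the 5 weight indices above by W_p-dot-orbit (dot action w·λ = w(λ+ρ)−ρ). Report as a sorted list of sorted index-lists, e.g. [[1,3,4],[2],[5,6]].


Type A_3, rank 3, |W|=24; reorder rows/cols to standard.

Ā_5 reps of the 5 weights (A_3, coords as presented):

  λ_1+ρ ↦ (0, 3, 0) · λ_2+ρ ↦ (3, 1, 1) · λ_3+ρ ↦ (0, 3, 0) · λ_4+ρ ↦ (4, 1, 0) · λ_5+ρ ↦ (0, 3, 0)

These 5 weights hit 3 W_5-dot-orbits; sizes (3, 1, 1):

[[1, 3, 5], [2], [4]]


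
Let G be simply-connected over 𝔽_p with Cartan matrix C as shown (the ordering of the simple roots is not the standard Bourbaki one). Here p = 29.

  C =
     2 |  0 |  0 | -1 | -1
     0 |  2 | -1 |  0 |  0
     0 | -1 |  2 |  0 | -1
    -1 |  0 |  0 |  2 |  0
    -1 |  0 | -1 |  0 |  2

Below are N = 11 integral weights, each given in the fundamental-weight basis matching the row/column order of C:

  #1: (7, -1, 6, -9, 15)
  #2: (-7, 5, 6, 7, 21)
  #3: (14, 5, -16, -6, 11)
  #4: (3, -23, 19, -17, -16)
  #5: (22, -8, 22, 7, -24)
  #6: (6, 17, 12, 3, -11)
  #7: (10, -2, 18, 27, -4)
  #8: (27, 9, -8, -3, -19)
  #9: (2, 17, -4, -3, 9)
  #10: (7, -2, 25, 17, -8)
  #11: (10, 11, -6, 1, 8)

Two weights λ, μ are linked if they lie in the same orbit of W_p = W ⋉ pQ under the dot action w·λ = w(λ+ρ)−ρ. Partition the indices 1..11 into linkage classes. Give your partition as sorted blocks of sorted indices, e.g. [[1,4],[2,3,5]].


Dynkin diagram of C (from the 8 off-diagonal −1 entries): A_5.

λ_j+ρ reflected into Ā_29 (⟨·,θ^∨⟩≤29); 5-tuples as given:

  1: (0, 2, 5, 6, 16) · 2: (0, 2, 5, 6, 16) · 3: (7, 9, 3, 5, 3) · 4: (11, 7, 5, 2, 4) · 5: (0, 2, 5, 6, 16) · 6: (1, 15, 3, 2, 7) · 7: (1, 15, 3, 2, 7) · 8: (1, 15, 3, 2, 7) · 9: (1, 15, 3, 2, 7) · 10: (1, 15, 3, 2, 7) · 11: (11, 7, 5, 2, 4)

Grouping the 11 weights by Ā_29-representative: 4 linkage classes.

[[1, 2, 5], [3], [4, 11], [6, 7, 8, 9, 10]]


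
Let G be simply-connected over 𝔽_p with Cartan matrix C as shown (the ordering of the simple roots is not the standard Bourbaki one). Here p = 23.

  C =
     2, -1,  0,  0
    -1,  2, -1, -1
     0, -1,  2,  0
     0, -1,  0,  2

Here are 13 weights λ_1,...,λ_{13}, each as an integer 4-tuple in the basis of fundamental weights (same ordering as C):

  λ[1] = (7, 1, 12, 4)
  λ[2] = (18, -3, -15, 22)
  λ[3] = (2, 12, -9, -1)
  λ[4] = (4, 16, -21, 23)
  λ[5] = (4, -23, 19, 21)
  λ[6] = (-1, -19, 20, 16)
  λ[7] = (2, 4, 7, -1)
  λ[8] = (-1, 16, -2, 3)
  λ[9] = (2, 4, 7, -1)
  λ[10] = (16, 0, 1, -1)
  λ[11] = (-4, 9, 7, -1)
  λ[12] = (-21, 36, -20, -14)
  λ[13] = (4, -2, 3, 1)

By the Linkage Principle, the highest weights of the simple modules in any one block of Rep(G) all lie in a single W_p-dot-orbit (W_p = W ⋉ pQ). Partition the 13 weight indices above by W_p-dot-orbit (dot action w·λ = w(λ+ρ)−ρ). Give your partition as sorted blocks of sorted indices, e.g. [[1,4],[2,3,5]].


C ↔ D_4 under row/col permutation; |W(D_4)| = 192.

Alcove-folded reps (p=23, 13 weights, presented ϖ-order):

    λ_1+ρ ↦ (3, 5, 8, 0)
    λ_2+ρ ↦ (0, 2, 1, 4)
    λ_3+ρ ↦ (3, 5, 8, 0)
    λ_4+ρ ↦ (17, 1, 2, 0)
    λ_5+ρ ↦ (17, 1, 2, 0)
    λ_6+ρ ↦ (17, 1, 2, 0)
    λ_7+ρ ↦ (3, 5, 8, 0)
    λ_8+ρ ↦ (0, 2, 1, 4)
    λ_9+ρ ↦ (3, 5, 8, 0)
    λ_10+ρ ↦ (17, 1, 2, 0)
    λ_11+ρ ↦ (3, 5, 8, 0)
    λ_12+ρ ↦ (4, 1, 3, 1)
    λ_13+ρ ↦ (4, 1, 3, 1)

The 13 indices split into 4 linkage classes (same alcove rep ⇔ same W_23-dot-orbit):

[[1, 3, 7, 9, 11], [2, 8], [4, 5, 6, 10], [12, 13]]


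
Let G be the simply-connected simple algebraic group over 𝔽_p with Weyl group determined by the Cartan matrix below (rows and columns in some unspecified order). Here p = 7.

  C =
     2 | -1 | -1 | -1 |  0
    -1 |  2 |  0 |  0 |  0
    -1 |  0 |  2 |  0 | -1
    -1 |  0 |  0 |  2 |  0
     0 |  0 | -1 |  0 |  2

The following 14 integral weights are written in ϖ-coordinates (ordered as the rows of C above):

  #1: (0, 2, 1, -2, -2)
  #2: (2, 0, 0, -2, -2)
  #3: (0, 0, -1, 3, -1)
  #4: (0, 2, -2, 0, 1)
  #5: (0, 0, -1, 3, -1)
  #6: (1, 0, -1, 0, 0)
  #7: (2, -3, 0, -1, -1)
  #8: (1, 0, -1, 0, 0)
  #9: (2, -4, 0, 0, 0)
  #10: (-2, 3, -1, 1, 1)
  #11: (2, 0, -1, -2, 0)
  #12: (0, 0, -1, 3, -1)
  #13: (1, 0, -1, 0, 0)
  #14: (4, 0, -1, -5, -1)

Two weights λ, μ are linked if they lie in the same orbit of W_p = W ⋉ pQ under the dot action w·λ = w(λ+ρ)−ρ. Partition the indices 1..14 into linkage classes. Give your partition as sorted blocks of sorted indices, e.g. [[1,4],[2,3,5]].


Cartan matrix: type D_5 (|W|=1920); un-permuting the 5 rows.

Folding the 14 weights λ_j+ρ into Ā_7 (reps in the given 5-coord order):

    [1] (0, 3, 1, 1, 1)
    [2] (2, 1, 0, 1, 1)
    [3] (1, 1, 0, 4, 0)
    [4] (0, 3, 1, 1, 1)
    [5] (1, 1, 0, 4, 0)
    [6] (2, 1, 0, 1, 1)
    [7] (1, 2, 1, 0, 0)
    [8] (2, 1, 0, 1, 1)
    [9] (0, 3, 1, 1, 1)
    [10] (0, 3, 1, 1, 1)
    [11] (2, 1, 0, 1, 1)
    [12] (1, 1, 0, 4, 0)
    [13] (2, 1, 0, 1, 1)
    [14] (1, 1, 0, 4, 0)

The 14 indices split into 4 linkage classes (same alcove rep ⇔ same W_7-dot-orbit):

[[1, 4, 9, 10], [2, 6, 8, 11, 13], [3, 5, 12, 14], [7]]


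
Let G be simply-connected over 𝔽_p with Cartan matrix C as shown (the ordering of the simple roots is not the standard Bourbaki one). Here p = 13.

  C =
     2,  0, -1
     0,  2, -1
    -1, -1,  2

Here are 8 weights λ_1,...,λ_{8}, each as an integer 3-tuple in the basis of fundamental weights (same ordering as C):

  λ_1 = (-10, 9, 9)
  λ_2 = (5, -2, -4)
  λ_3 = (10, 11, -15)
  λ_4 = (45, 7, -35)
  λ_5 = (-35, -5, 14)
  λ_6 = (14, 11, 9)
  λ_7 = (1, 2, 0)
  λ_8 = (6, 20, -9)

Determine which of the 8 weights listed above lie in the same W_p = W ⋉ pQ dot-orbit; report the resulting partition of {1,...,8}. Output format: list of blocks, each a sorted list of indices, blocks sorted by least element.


A_3 Cartan matrix, 3 simple roots permuted; ρ=(1,1,1).

Each λ_j+ρ reduced to Ā_13; 3-tuples below use C's row order:

    1: (2, 3, 1)
    2: (2, 3, 1)
    3: (2, 1, 9)
    4: (7, 5, 0)
    5: (2, 6, 2)
    6: (2, 1, 9)
    7: (2, 3, 1)
    8: (7, 5, 0)

Linkage partition of the 8 weights (4 classes, p=13):

[[1, 2, 7], [3, 6], [4, 8], [5]]


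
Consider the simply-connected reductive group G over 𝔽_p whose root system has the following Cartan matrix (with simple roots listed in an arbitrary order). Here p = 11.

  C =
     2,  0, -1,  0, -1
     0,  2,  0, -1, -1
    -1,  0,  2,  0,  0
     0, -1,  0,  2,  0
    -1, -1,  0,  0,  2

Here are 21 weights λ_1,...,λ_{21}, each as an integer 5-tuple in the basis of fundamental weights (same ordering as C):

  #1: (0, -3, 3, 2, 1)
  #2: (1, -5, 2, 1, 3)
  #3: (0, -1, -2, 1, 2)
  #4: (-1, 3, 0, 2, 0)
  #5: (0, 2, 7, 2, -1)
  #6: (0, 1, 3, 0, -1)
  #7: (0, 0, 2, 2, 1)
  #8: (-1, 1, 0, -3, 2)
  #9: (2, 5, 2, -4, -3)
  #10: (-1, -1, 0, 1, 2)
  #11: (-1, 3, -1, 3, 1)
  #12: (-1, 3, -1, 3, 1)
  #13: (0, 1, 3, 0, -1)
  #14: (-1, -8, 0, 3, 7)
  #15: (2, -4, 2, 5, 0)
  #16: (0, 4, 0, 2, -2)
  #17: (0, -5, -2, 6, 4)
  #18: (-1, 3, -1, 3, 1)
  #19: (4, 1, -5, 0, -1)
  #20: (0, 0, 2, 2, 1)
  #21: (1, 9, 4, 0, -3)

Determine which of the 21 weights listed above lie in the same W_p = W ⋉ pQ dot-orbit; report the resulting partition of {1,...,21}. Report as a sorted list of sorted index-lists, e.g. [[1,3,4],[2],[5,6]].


Cartan matrix: type A_5 (|W|=720); un-permuting the 5 rows.

Alcove-folded reps (p=11, 21 weights, presented ϖ-order):

  λ_1 → (1, 2, 4, 1, 0);  λ_2 → (2, 2, 3, 2, 0);  λ_3 → (0, 0, 1, 2, 3);  λ_4 → (0, 4, 1, 3, 1);  λ_5 → (1, 2, 4, 1, 0);  λ_6 → (1, 2, 4, 1, 0);  λ_7 → (1, 1, 3, 3, 2);  λ_8 → (0, 0, 1, 2, 3);  λ_9 → (1, 1, 3, 3, 2);  λ_10 → (0, 0, 1, 2, 3);  λ_11 → (0, 4, 0, 4, 2);  λ_12 → (0, 4, 0, 4, 2);  λ_13 → (1, 2, 4, 1, 0);  λ_14 → (0, 4, 1, 3, 1);  λ_15 → (1, 1, 3, 3, 2);  λ_16 → (0, 4, 1, 3, 1);  λ_17 → (0, 4, 1, 3, 1);  λ_18 → (0, 4, 0, 4, 2);  λ_19 → (1, 2, 4, 1, 0);  λ_20 → (1, 1, 3, 3, 2);  λ_21 → (0, 4, 0, 4, 2)

Partition of {1..21} into 6 W_11-dot-orbits:

[[1, 5, 6, 13, 19], [2], [3, 8, 10], [4, 14, 16, 17], [7, 9, 15, 20], [11, 12, 18, 21]]


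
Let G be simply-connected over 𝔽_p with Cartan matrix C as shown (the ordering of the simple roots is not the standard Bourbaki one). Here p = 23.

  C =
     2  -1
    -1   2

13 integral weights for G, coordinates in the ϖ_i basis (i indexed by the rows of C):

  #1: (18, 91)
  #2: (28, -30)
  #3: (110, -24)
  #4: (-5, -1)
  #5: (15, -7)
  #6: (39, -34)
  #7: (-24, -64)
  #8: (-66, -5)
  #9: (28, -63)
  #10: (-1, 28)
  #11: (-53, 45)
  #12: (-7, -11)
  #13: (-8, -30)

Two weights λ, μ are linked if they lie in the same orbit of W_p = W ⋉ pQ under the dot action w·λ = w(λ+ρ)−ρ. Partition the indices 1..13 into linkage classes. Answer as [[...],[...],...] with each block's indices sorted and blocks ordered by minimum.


A_2 Cartan matrix, 2 simple roots permuted; ρ=(1,1).

Folding the 13 weights λ_j+ρ into Ā_23 (reps in the given 2-coord order):

    λ_1+ρ ↦ (0, 4)
    λ_2+ρ ↦ (6, 17)
    λ_3+ρ ↦ (0, 4)
    λ_4+ρ ↦ (0, 4)
    λ_5+ρ ↦ (10, 6)
    λ_6+ρ ↦ (10, 6)
    λ_7+ρ ↦ (6, 17)
    λ_8+ρ ↦ (0, 4)
    λ_9+ρ ↦ (10, 6)
    λ_10+ρ ↦ (6, 17)
    λ_11+ρ ↦ (6, 17)
    λ_12+ρ ↦ (10, 6)
    λ_13+ρ ↦ (10, 6)

Grouping the 13 weights by Ā_23-representative: 3 linkage classes.

[[1, 3, 4, 8], [2, 7, 10, 11], [5, 6, 9, 12, 13]]


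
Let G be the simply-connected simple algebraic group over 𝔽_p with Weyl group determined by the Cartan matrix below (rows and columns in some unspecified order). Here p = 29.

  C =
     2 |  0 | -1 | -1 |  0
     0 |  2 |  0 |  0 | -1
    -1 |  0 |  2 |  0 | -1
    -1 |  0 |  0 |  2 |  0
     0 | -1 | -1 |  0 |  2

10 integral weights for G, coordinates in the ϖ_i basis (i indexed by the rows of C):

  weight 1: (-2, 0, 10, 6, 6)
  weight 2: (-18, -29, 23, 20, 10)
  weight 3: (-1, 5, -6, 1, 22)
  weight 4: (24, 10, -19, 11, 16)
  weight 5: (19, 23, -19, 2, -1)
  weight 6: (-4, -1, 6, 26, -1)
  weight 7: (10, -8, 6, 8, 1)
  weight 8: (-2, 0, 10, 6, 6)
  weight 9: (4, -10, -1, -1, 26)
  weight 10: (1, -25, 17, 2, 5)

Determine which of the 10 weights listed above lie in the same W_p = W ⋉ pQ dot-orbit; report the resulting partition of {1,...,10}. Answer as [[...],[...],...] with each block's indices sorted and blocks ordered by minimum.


Root system A_5: the 5×5 matrix C matches after relabeling.

Ā_29 reps of the 10 weights (A_5, coords as presented):

  λ_1 → (1, 1, 10, 6, 7) · λ_2 → (1, 1, 10, 6, 7) · λ_3 → (2, 6, 0, 3, 18) · λ_4 → (1, 1, 10, 6, 7) · λ_5 → (2, 6, 0, 3, 18) · λ_6 → (3, 0, 2, 22, 2) · λ_7 → (11, 2, 2, 9, 5) · λ_8 → (1, 1, 10, 6, 7) · λ_9 → (2, 6, 0, 3, 18) · λ_10 → (2, 6, 0, 3, 18)

Partition of {1..10} into 4 W_29-dot-orbits:

[[1, 2, 4, 8], [3, 5, 9, 10], [6], [7]]


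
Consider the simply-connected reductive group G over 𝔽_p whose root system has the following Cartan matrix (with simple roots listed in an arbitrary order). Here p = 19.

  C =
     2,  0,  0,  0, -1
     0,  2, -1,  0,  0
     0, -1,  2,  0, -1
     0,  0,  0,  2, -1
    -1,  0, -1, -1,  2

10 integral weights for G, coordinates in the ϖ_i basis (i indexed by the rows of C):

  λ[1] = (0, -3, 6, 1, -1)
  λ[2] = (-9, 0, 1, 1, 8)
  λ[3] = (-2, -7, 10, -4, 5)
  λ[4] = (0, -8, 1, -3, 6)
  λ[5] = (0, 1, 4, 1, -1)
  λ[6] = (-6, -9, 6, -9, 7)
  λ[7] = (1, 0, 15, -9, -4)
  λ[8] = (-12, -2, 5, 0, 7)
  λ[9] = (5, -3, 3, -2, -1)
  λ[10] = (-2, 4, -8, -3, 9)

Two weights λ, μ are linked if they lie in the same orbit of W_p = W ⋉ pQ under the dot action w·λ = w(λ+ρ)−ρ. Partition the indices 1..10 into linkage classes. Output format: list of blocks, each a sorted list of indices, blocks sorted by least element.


C ↔ D_5 under row/col permutation; |W(D_5)| = 1920.

Each λ_j+ρ reduced to Ā_19; 5-tuples below use C's row order:

  [1] (1, 2, 5, 2, 0) · [2] (8, 1, 2, 2, 1) · [3] (1, 6, 0, 3, 2) · [4] (1, 2, 5, 2, 0) · [5] (1, 2, 5, 2, 0) · [6] (1, 2, 5, 2, 0) · [7] (8, 1, 2, 2, 1) · [8] (8, 1, 2, 2, 1) · [9] (5, 2, 1, 0, 1) · [10] (1, 2, 5, 2, 0)

These 10 weights hit 4 W_19-dot-orbits; sizes (5, 3, 1, 1):

[[1, 4, 5, 6, 10], [2, 7, 8], [3], [9]]


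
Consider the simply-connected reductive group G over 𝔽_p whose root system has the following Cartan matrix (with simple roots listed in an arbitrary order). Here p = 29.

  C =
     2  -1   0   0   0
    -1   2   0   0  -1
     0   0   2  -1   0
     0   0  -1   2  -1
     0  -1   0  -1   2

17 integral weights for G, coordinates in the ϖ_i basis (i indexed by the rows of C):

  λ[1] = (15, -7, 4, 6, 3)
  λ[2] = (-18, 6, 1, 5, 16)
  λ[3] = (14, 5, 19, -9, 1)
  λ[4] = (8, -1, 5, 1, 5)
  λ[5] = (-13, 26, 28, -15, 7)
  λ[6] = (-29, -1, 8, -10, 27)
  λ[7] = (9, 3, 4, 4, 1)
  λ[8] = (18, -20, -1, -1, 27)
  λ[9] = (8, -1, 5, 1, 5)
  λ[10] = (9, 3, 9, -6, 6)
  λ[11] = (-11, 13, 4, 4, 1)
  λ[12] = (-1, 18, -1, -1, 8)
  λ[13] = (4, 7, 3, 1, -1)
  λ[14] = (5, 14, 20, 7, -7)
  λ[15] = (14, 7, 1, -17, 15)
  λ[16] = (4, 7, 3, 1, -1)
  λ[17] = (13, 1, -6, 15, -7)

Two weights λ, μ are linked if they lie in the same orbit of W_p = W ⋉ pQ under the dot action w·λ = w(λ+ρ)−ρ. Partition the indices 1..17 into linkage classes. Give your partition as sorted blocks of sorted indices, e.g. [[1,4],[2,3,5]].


A_5 Cartan matrix, 5 simple roots permuted; ρ=(1,1,1,1,1).

Each λ_j+ρ reduced to Ā_29; 5-tuples below use C's row order:

  1: (10, 4, 5, 5, 2)
  2: (4, 10, 1, 5, 7)
  3: (9, 0, 6, 2, 6)
  4: (9, 0, 6, 2, 6)
  5: (9, 0, 6, 2, 6)
  6: (0, 19, 0, 0, 9)
  7: (10, 4, 5, 5, 2)
  8: (0, 19, 0, 0, 9)
  9: (9, 0, 6, 2, 6)
  10: (10, 4, 5, 5, 2)
  11: (10, 4, 5, 5, 2)
  12: (0, 19, 0, 0, 9)
  13: (5, 8, 4, 2, 0)
  14: (9, 0, 6, 2, 6)
  15: (5, 8, 4, 2, 0)
  16: (5, 8, 4, 2, 0)
  17: (10, 4, 5, 5, 2)

Linkage partition of the 17 weights (5 classes, p=29):

[[1, 7, 10, 11, 17], [2], [3, 4, 5, 9, 14], [6, 8, 12], [13, 15, 16]]


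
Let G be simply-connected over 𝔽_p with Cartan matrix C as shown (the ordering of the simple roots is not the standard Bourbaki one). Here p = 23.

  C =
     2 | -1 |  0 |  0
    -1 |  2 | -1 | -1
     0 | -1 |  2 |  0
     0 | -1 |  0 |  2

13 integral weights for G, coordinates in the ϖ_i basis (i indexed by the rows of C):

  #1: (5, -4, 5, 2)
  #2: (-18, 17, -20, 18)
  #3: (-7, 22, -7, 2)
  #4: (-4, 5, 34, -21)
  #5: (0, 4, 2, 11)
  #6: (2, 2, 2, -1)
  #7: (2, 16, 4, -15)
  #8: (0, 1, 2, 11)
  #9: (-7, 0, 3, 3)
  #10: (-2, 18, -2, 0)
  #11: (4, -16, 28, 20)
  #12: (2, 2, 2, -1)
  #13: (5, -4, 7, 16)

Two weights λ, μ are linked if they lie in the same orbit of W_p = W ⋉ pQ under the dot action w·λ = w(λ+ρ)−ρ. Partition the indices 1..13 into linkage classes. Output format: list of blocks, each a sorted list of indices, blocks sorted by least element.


Cartan matrix: type D_4 (|W|=192); un-permuting the 4 rows.

Ā_23 reps of the 13 weights (D_4, coords as presented):

    1: (3, 3, 3, 0)
    2: (1, 3, 1, 1)
    3: (3, 3, 3, 0)
    4: (1, 2, 3, 12)
    5: (1, 2, 3, 12)
    6: (3, 3, 3, 0)
    7: (1, 2, 3, 12)
    8: (1, 2, 3, 12)
    9: (1, 3, 1, 1)
    10: (1, 3, 1, 1)
    11: (2, 4, 2, 6)
    12: (3, 3, 3, 0)
    13: (1, 2, 3, 12)

Linkage partition of the 13 weights (4 classes, p=23):

[[1, 3, 6, 12], [2, 9, 10], [4, 5, 7, 8, 13], [11]]


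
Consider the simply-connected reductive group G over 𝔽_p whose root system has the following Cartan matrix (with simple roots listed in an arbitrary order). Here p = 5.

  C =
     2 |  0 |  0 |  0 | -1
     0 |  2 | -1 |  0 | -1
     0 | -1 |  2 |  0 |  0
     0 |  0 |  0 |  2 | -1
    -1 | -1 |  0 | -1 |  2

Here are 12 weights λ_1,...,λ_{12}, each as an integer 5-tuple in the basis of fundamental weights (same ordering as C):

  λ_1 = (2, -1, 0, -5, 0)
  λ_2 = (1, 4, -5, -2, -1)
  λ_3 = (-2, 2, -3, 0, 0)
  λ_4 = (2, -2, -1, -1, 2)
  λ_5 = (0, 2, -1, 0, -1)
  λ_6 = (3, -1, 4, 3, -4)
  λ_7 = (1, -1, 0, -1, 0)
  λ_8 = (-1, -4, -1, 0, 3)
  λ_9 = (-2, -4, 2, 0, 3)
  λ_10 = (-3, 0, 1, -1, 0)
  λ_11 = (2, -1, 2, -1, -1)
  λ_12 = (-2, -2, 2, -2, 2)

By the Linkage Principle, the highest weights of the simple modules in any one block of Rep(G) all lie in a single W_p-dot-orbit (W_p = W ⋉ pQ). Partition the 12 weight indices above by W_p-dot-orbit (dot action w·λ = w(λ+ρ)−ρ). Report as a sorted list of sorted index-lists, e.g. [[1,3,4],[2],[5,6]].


Cartan matrix: type D_5 (|W|=1920); un-permuting the 5 rows.

Each λ_j+ρ reduced to Ā_5; 5-tuples below use C's row order:

  [1] (0, 1, 2, 1, 0)
  [2] (0, 1, 2, 1, 0)
  [3] (1, 0, 2, 1, 0)
  [4] (2, 0, 2, 1, 0)
  [5] (1, 0, 0, 1, 0)
  [6] (1, 0, 0, 1, 0)
  [7] (2, 0, 1, 0, 1)
  [8] (0, 1, 2, 1, 0)
  [9] (1, 0, 0, 1, 0)
  [10] (1, 0, 2, 1, 0)
  [11] (2, 0, 2, 1, 0)
  [12] (1, 0, 2, 1, 0)

The 12 indices split into 5 linkage classes (same alcove rep ⇔ same W_5-dot-orbit):

[[1, 2, 8], [3, 10, 12], [4, 11], [5, 6, 9], [7]]


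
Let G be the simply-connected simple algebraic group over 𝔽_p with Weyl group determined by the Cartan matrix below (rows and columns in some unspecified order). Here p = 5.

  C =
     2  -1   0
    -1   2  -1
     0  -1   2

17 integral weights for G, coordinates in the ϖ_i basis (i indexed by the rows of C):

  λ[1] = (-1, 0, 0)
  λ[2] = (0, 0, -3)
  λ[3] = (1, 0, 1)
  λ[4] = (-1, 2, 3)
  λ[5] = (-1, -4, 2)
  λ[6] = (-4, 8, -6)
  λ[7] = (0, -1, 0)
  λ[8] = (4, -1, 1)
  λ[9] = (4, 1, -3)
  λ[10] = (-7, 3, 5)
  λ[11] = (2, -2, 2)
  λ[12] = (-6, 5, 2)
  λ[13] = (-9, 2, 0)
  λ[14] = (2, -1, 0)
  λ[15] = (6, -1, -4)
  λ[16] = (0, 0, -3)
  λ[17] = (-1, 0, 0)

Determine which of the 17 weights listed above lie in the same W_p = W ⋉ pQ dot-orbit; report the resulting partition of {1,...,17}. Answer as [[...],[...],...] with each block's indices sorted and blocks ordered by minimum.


Root system A_3: the 3×3 matrix C matches after relabeling.

W_5-reps of the 17 weights in Ā_5 (same 3-coord order as C):

  λ_1 → (0, 1, 1)
  λ_2 → (0, 1, 1)
  λ_3 → (2, 1, 2)
  λ_4 → (2, 1, 2)
  λ_5 → (3, 0, 0)
  λ_6 → (1, 0, 1)
  λ_7 → (1, 0, 1)
  λ_8 → (3, 0, 0)
  λ_9 → (3, 0, 0)
  λ_10 → (1, 0, 1)
  λ_11 → (2, 1, 2)
  λ_12 → (1, 0, 1)
  λ_13 → (0, 1, 1)
  λ_14 → (3, 0, 1)
  λ_15 → (2, 1, 2)
  λ_16 → (0, 1, 1)
  λ_17 → (0, 1, 1)

5 distinct reps among the 17 weights ⇒ 5 W_5-linkage classes:

[[1, 2, 13, 16, 17], [3, 4, 11, 15], [5, 8, 9], [6, 7, 10, 12], [14]]


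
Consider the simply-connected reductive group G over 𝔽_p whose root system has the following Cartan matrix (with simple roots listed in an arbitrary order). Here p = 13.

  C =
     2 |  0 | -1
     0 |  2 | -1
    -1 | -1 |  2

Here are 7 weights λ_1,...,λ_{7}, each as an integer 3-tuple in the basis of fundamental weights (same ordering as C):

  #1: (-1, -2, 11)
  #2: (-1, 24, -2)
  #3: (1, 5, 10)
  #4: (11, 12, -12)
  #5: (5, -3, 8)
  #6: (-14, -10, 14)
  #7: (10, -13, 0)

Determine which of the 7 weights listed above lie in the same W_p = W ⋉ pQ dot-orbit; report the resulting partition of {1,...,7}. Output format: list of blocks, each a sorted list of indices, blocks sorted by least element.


Root system A_3: the 3×3 matrix C matches after relabeling.

Each λ_j+ρ reduced to Ā_13; 3-tuples below use C's row order:

    λ_1 → (0, 1, 11)
    λ_2 → (0, 1, 11)
    λ_3 → (4, 0, 7)
    λ_4 → (0, 1, 11)
    λ_5 → (4, 0, 7)
    λ_6 → (4, 0, 7)
    λ_7 → (0, 1, 11)

Linkage partition of the 7 weights (2 classes, p=13):

[[1, 2, 4, 7], [3, 5, 6]]


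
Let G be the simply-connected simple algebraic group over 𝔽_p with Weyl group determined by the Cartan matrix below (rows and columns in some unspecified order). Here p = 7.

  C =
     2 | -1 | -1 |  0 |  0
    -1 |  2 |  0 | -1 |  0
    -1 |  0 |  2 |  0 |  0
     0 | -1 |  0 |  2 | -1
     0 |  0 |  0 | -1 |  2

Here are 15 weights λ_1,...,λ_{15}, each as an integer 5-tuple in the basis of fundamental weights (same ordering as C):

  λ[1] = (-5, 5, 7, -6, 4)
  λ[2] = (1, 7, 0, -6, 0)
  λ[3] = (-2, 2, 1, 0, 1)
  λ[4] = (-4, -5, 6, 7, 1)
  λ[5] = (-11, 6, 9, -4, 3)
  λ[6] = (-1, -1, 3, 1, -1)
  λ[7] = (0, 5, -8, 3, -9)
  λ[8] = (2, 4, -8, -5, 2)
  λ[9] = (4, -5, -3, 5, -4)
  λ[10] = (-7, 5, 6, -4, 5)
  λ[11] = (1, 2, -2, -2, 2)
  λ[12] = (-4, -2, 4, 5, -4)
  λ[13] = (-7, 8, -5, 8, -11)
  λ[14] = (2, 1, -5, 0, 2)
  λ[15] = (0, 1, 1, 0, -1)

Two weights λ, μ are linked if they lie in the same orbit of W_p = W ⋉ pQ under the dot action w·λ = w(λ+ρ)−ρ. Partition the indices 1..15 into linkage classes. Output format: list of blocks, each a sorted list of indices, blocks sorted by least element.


Cartan matrix: type A_5 (|W|=720); un-permuting the 5 rows.

W_7-reps of the 15 weights in Ā_7 (same 5-coord order as C):

  1: (1, 2, 1, 1, 2) · 2: (1, 2, 2, 1, 0) · 3: (1, 2, 1, 1, 2) · 4: (1, 3, 2, 0, 0) · 5: (1, 3, 2, 0, 0) · 6: (0, 0, 4, 2, 0) · 7: (1, 3, 2, 0, 0) · 8: (1, 3, 2, 0, 0) · 9: (1, 2, 1, 1, 2) · 10: (1, 3, 2, 0, 0) · 11: (1, 2, 1, 1, 2) · 12: (1, 2, 1, 1, 2) · 13: (1, 1, 1, 1, 1) · 14: (1, 1, 1, 1, 1) · 15: (1, 2, 2, 1, 0)

These 15 weights hit 5 W_7-dot-orbits; sizes (5, 2, 5, 1, 2):

[[1, 3, 9, 11, 12], [2, 15], [4, 5, 7, 8, 10], [6], [13, 14]]


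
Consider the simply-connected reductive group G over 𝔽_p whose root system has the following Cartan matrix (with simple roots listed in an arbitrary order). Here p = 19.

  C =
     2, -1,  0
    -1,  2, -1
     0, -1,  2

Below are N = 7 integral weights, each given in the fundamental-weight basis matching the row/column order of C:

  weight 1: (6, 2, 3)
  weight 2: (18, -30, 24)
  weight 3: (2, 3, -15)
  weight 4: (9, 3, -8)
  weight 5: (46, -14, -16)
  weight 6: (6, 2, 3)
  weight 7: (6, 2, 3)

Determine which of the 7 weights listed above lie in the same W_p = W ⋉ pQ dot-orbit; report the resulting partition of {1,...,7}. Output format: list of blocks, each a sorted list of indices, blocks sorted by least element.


Dynkin diagram of C (from the 4 off-diagonal −1 entries): A_3.

Each λ_j+ρ reduced to Ā_19; 3-tuples below use C's row order:

  1: (7, 3, 4)
  2: (0, 9, 6)
  3: (7, 3, 4)
  4: (7, 3, 4)
  5: (0, 9, 6)
  6: (7, 3, 4)
  7: (7, 3, 4)

Grouping the 7 weights by Ā_19-representative: 2 linkage classes.

[[1, 3, 4, 6, 7], [2, 5]]


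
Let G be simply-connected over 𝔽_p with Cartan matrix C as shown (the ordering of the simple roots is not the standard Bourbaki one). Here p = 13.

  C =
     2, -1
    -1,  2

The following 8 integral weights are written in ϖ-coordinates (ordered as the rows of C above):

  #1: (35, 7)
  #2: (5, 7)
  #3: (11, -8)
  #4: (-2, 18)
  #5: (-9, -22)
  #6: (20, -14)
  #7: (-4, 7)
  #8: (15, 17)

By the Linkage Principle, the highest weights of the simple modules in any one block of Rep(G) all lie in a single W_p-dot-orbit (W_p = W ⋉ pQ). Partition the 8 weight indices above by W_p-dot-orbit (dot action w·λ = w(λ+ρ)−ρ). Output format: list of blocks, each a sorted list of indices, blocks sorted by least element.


Cartan matrix: type A_2 (|W|=6); un-permuting the 2 rows.

Each λ_j+ρ reduced to Ā_13; 2-tuples below use C's row order:

    [1] (3, 5)
    [2] (5, 7)
    [3] (5, 7)
    [4] (5, 7)
    [5] (3, 5)
    [6] (0, 5)
    [7] (3, 5)
    [8] (3, 5)

Linkage partition of the 8 weights (3 classes, p=13):

[[1, 5, 7, 8], [2, 3, 4], [6]]


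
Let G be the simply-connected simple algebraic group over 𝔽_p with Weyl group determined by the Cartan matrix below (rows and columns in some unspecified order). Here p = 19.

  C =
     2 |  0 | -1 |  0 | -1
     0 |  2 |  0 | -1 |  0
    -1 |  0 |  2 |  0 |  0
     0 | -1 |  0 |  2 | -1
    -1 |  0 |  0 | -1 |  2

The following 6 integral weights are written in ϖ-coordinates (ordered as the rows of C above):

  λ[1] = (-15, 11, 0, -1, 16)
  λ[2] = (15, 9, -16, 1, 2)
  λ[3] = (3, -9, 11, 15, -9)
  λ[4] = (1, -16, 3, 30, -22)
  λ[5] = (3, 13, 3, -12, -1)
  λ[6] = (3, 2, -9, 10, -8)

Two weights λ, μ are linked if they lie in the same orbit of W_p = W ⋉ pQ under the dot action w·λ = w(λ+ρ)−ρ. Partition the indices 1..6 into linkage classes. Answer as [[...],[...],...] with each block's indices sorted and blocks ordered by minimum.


Type A_5, rank 5, |W|=720; reorder rows/cols to standard.

W_19-reps of the 6 weights in Ā_19 (same 5-coord order as C):

    λ_1 → (1, 2, 3, 0, 3)
    λ_2 → (1, 2, 3, 0, 3)
    λ_3 → (4, 3, 3, 0, 4)
    λ_4 → (1, 2, 3, 0, 3)
    λ_5 → (4, 3, 3, 0, 4)
    λ_6 → (4, 3, 3, 0, 4)

2 distinct reps among the 6 weights ⇒ 2 W_19-linkage classes:

[[1, 2, 4], [3, 5, 6]]


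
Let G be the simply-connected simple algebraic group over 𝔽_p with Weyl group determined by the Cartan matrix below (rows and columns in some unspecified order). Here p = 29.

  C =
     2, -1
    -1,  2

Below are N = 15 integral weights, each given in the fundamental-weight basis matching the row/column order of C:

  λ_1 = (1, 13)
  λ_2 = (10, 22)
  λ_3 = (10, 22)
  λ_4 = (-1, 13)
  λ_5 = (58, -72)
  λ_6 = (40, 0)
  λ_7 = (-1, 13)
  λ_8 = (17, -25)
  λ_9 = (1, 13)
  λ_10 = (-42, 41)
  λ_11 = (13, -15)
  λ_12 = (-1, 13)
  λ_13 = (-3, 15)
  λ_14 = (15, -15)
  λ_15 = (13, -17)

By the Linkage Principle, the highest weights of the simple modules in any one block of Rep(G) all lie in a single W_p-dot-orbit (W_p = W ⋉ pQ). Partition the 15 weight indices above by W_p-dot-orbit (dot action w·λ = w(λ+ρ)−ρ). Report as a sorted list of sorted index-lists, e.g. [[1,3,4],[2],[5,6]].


Root system A_2: the 2×2 matrix C matches after relabeling.

Ā_29 reps of the 15 weights (A_2, coords as presented):

  λ_1+ρ ↦ (2, 14) · λ_2+ρ ↦ (6, 18) · λ_3+ρ ↦ (6, 18) · λ_4+ρ ↦ (0, 14) · λ_5+ρ ↦ (16, 12) · λ_6+ρ ↦ (16, 12) · λ_7+ρ ↦ (0, 14) · λ_8+ρ ↦ (6, 18) · λ_9+ρ ↦ (2, 14) · λ_10+ρ ↦ (16, 12) · λ_11+ρ ↦ (0, 14) · λ_12+ρ ↦ (0, 14) · λ_13+ρ ↦ (2, 14) · λ_14+ρ ↦ (2, 14) · λ_15+ρ ↦ (2, 14)

The 15 indices split into 4 linkage classes (same alcove rep ⇔ same W_29-dot-orbit):

[[1, 9, 13, 14, 15], [2, 3, 8], [4, 7, 11, 12], [5, 6, 10]]


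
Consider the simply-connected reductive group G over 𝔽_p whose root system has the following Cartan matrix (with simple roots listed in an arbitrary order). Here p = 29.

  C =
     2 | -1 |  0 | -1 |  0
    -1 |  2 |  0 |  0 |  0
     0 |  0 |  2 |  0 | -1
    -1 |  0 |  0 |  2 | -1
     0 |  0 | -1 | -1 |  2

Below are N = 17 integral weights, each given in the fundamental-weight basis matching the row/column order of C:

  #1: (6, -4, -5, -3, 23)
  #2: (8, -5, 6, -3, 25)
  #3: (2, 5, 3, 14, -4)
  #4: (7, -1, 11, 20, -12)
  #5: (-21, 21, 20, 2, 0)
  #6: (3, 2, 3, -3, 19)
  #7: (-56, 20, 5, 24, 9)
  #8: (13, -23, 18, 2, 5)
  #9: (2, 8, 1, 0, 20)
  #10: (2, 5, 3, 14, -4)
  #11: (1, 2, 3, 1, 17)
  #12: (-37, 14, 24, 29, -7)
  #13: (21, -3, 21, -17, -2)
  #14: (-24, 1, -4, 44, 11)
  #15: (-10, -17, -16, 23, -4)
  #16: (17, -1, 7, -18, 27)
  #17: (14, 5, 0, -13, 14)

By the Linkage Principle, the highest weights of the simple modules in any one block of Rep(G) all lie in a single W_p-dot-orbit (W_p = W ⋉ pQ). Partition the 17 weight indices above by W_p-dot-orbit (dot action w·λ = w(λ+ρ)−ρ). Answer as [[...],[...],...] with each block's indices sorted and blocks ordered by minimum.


Type A_5, rank 5, |W|=720; reorder rows/cols to standard.

Folding the 17 weights λ_j+ρ into Ā_29 (reps in the given 5-coord order):

  [1] (2, 3, 4, 2, 18);  [2] (2, 3, 4, 2, 18);  [3] (3, 6, 1, 12, 3);  [4] (7, 1, 0, 10, 11);  [5] (3, 2, 5, 1, 16);  [6] (2, 3, 4, 2, 18);  [7] (3, 1, 6, 5, 1);  [8] (3, 1, 6, 5, 1);  [9] (3, 2, 5, 1, 16);  [10] (3, 6, 1, 12, 3);  [11] (2, 3, 4, 2, 18);  [12] (3, 1, 6, 5, 1);  [13] (3, 2, 5, 1, 16);  [14] (3, 2, 5, 1, 16);  [15] (3, 6, 1, 12, 3);  [16] (7, 1, 0, 10, 11);  [17] (3, 6, 1, 12, 3)

The 17 indices split into 5 linkage classes (same alcove rep ⇔ same W_29-dot-orbit):

[[1, 2, 6, 11], [3, 10, 15, 17], [4, 16], [5, 9, 13, 14], [7, 8, 12]]


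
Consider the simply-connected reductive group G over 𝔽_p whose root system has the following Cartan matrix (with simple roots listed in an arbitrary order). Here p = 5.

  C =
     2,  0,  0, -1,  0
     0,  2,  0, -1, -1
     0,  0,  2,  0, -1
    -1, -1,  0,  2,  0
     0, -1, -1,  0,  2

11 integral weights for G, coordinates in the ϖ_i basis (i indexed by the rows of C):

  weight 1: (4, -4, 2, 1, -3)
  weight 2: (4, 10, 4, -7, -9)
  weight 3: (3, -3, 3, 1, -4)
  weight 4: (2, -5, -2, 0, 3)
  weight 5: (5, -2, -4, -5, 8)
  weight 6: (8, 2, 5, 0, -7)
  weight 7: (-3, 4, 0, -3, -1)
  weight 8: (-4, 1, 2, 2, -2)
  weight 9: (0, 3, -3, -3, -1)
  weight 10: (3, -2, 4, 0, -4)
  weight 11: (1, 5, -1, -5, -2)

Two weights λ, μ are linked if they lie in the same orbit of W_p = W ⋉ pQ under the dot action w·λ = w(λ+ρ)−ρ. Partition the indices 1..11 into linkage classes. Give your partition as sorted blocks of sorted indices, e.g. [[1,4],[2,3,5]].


Root system A_5: the 5×5 matrix C matches after relabeling.

Ā_5 reps of the 11 weights (A_5, coords as presented):

    λ_1+ρ ↦ (0, 1, 0, 2, 0)
    λ_2+ρ ↦ (0, 1, 0, 2, 0)
    λ_3+ρ ↦ (0, 0, 0, 3, 1)
    λ_4+ρ ↦ (0, 0, 0, 3, 1)
    λ_5+ρ ↦ (0, 0, 0, 3, 1)
    λ_6+ρ ↦ (1, 1, 0, 0, 1)
    λ_7+ρ ↦ (1, 1, 0, 2, 0)
    λ_8+ρ ↦ (1, 1, 0, 0, 1)
    λ_9+ρ ↦ (1, 0, 0, 1, 2)
    λ_10+ρ ↦ (0, 0, 0, 3, 1)
    λ_11+ρ ↦ (1, 1, 0, 2, 0)

These 11 weights hit 5 W_5-dot-orbits; sizes (2, 4, 2, 2, 1):

[[1, 2], [3, 4, 5, 10], [6, 8], [7, 11], [9]]


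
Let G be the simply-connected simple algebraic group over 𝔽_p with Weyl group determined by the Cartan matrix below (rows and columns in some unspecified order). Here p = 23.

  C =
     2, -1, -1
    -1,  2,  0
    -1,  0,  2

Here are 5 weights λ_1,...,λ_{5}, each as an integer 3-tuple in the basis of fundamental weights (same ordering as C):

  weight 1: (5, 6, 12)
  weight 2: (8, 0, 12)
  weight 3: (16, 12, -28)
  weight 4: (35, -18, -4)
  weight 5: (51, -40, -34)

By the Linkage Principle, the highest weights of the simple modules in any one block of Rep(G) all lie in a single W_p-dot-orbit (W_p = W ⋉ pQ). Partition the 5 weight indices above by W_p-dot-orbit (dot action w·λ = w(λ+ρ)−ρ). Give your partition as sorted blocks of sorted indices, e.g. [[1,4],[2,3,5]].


Type A_3, rank 3, |W|=24; reorder rows/cols to standard.

Ā_23 reps of the 5 weights (A_3, coords as presented):

  λ_1 → (6, 4, 10);  λ_2 → (9, 1, 13);  λ_3 → (6, 4, 10);  λ_4 → (6, 4, 10);  λ_5 → (6, 4, 10)

Partition of {1..5} into 2 W_23-dot-orbits:

[[1, 3, 4, 5], [2]]


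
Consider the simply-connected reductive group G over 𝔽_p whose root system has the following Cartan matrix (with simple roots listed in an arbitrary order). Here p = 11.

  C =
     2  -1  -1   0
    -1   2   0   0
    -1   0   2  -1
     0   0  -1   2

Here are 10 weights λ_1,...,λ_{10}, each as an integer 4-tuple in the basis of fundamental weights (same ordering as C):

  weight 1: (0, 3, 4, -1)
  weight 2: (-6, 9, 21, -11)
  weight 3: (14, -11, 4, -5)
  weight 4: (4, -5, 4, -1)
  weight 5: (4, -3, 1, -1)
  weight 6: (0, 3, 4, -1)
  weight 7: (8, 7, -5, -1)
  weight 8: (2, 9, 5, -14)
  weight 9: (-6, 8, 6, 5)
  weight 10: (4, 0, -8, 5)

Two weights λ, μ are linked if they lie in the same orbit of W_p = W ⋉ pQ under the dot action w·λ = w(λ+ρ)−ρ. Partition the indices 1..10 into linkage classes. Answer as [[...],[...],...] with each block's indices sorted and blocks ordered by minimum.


C ↔ A_4 under row/col permutation; |W(A_4)| = 120.

Ā_11 reps of the 10 weights (A_4, coords as presented):

  λ_1 → (1, 4, 5, 0);  λ_2 → (1, 4, 5, 0);  λ_3 → (1, 1, 4, 1);  λ_4 → (1, 4, 5, 0);  λ_5 → (3, 2, 2, 0);  λ_6 → (1, 4, 5, 0);  λ_7 → (3, 2, 2, 0);  λ_8 → (2, 2, 1, 2);  λ_9 → (3, 2, 2, 0);  λ_10 → (1, 1, 4, 1)

4 distinct reps among the 10 weights ⇒ 4 W_11-linkage classes:

[[1, 2, 4, 6], [3, 10], [5, 7, 9], [8]]


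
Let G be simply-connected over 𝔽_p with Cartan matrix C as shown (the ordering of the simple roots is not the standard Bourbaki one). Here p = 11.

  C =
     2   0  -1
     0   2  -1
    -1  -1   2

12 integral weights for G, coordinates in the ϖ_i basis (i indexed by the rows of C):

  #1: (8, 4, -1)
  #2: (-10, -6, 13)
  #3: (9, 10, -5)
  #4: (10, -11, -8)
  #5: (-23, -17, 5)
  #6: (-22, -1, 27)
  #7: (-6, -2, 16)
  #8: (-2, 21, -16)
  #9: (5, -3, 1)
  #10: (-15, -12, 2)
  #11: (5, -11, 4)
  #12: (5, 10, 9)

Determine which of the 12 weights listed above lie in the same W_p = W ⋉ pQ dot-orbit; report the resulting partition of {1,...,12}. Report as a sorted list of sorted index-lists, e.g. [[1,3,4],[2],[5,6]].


Cartan matrix: type A_3 (|W|=24); un-permuting the 3 rows.

Alcove-folded reps (p=11, 12 weights, presented ϖ-order):

  1: (6, 2, 0) · 2: (6, 2, 0) · 3: (0, 1, 4) · 4: (0, 1, 4) · 5: (1, 5, 5) · 6: (0, 1, 4) · 7: (1, 5, 5) · 8: (0, 1, 4) · 9: (6, 2, 0) · 10: (3, 0, 0) · 11: (1, 5, 5) · 12: (5, 0, 5)

5 distinct reps among the 12 weights ⇒ 5 W_11-linkage classes:

[[1, 2, 9], [3, 4, 6, 8], [5, 7, 11], [10], [12]]


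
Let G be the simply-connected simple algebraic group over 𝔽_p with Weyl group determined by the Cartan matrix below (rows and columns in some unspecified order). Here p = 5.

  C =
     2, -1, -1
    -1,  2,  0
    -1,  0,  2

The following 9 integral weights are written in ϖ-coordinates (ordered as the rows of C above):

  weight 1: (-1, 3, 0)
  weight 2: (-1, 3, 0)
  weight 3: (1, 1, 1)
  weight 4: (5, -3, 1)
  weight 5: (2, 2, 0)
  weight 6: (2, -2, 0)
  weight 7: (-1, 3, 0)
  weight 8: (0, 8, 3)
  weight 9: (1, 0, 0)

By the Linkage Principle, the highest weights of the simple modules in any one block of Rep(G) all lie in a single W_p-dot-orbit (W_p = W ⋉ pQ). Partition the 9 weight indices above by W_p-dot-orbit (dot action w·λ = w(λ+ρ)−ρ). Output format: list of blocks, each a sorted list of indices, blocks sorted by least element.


C ↔ A_3 under row/col permutation; |W(A_3)| = 24.

Ā_5 reps of the 9 weights (A_3, coords as presented):

  [1] (0, 4, 1) · [2] (0, 4, 1) · [3] (2, 1, 1) · [4] (2, 1, 1) · [5] (2, 1, 1) · [6] (2, 1, 1) · [7] (0, 4, 1) · [8] (0, 4, 1) · [9] (2, 1, 1)

Linkage partition of the 9 weights (2 classes, p=5):

[[1, 2, 7, 8], [3, 4, 5, 6, 9]]


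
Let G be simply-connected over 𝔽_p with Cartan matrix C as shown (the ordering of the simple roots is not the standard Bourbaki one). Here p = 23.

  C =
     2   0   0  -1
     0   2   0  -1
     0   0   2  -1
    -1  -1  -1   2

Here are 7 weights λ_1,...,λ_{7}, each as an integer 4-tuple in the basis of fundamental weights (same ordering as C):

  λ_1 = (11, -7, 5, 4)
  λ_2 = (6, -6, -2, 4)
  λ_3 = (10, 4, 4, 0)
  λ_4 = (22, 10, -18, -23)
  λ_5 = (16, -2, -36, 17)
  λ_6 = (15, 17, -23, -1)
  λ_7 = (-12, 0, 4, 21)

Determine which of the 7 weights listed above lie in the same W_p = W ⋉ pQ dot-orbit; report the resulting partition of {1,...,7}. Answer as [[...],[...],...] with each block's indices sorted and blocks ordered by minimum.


Root system D_4: the 4×4 matrix C matches after relabeling.

λ_j+ρ reflected into Ā_23 (⟨·,θ^∨⟩≤23); 4-tuples as given:

  1: (11, 5, 5, 1);  2: (6, 4, 0, 1);  3: (11, 5, 5, 1);  4: (6, 4, 0, 1);  5: (11, 5, 5, 1);  6: (6, 4, 0, 1);  7: (6, 4, 0, 1)

Partition of {1..7} into 2 W_23-dot-orbits:

[[1, 3, 5], [2, 4, 6, 7]]


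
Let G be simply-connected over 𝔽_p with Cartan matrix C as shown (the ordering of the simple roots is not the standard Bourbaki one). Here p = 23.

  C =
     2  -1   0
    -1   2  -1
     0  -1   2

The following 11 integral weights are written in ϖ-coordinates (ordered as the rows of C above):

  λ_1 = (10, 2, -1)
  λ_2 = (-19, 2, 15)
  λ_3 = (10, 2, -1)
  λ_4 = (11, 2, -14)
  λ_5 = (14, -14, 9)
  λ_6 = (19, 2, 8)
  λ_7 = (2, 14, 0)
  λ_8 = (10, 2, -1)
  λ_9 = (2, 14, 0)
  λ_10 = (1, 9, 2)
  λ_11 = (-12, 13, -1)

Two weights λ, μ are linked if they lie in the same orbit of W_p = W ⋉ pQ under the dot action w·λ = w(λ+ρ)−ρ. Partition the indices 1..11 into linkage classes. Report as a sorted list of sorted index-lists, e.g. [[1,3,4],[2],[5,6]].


C ↔ A_3 under row/col permutation; |W(A_3)| = 24.

λ_j+ρ reflected into Ā_23 (⟨·,θ^∨⟩≤23); 3-tuples as given:

  λ_1+ρ ↦ (11, 3, 0)
  λ_2+ρ ↦ (3, 15, 1)
  λ_3+ρ ↦ (11, 3, 0)
  λ_4+ρ ↦ (2, 10, 3)
  λ_5+ρ ↦ (2, 10, 3)
  λ_6+ρ ↦ (11, 3, 0)
  λ_7+ρ ↦ (3, 15, 1)
  λ_8+ρ ↦ (11, 3, 0)
  λ_9+ρ ↦ (3, 15, 1)
  λ_10+ρ ↦ (2, 10, 3)
  λ_11+ρ ↦ (11, 3, 0)

These 11 weights hit 3 W_23-dot-orbits; sizes (5, 3, 3):

[[1, 3, 6, 8, 11], [2, 7, 9], [4, 5, 10]]


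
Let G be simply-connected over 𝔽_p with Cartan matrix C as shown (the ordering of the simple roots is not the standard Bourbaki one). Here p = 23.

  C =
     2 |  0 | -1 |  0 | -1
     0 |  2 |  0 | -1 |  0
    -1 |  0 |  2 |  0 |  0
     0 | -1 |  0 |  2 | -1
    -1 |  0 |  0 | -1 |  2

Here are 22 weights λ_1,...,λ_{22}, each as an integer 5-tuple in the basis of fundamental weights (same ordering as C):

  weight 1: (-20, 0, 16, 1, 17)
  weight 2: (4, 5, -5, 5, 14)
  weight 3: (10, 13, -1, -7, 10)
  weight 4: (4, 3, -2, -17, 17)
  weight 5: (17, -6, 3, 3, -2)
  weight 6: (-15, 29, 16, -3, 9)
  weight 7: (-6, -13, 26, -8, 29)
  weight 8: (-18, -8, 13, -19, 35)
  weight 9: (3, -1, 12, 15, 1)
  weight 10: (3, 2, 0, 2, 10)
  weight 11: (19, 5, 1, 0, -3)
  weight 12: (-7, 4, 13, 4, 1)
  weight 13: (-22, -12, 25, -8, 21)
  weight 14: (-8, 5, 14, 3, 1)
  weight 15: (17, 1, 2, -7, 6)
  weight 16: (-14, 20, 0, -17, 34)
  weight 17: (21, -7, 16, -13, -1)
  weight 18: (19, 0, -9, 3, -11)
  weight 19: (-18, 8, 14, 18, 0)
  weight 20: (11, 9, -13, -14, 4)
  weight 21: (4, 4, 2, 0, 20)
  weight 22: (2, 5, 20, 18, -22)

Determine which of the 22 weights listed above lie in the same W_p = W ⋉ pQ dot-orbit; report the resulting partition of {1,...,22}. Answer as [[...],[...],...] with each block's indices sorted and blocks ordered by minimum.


Dynkin diagram of C (from the 8 off-diagonal −1 entries): A_5.

λ_j+ρ reflected into Ā_23 (⟨·,θ^∨⟩≤23); 5-tuples as given:

  1: (16, 1, 2, 1, 1);  2: (4, 3, 1, 3, 11);  3: (4, 1, 7, 6, 5);  4: (4, 12, 1, 4, 2);  5: (16, 1, 2, 1, 1);  6: (2, 5, 8, 1, 4);  7: (4, 12, 1, 4, 2);  8: (2, 5, 8, 1, 4);  9: (4, 12, 1, 4, 2);  10: (4, 3, 1, 3, 11);  11: (16, 1, 2, 1, 1);  12: (2, 5, 8, 1, 4);  13: (4, 3, 1, 3, 11);  14: (2, 5, 8, 1, 4);  15: (16, 1, 2, 1, 1);  16: (4, 12, 1, 4, 2);  17: (4, 12, 1, 4, 2);  18: (2, 5, 8, 1, 4);  19: (4, 3, 1, 3, 11);  20: (8, 3, 4, 2, 0);  21: (4, 3, 1, 3, 11);  22: (16, 1, 2, 1, 1)

6 distinct reps among the 22 weights ⇒ 6 W_23-linkage classes:

[[1, 5, 11, 15, 22], [2, 10, 13, 19, 21], [3], [4, 7, 9, 16, 17], [6, 8, 12, 14, 18], [20]]
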